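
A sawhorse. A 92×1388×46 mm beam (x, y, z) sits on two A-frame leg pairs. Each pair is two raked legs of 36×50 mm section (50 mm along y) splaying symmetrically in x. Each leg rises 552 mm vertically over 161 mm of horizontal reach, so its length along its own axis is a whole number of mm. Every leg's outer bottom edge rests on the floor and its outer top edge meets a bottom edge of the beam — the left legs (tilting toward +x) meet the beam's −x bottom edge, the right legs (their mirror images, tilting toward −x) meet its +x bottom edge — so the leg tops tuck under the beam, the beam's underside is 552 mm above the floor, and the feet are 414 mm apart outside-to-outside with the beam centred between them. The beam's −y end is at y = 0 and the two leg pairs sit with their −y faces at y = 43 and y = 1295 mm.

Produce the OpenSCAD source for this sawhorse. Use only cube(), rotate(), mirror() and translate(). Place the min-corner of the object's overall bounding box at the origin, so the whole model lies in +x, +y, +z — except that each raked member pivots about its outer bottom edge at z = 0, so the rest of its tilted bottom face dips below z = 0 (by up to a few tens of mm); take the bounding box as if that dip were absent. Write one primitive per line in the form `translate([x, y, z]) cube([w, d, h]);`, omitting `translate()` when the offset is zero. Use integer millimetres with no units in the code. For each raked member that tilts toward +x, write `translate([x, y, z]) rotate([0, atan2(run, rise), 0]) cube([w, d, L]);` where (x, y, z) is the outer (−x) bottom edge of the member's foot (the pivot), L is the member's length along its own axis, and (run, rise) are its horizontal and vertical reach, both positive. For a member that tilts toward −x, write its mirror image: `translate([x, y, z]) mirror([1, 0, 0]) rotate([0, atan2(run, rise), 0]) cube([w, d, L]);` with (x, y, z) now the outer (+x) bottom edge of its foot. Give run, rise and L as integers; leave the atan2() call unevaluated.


translate([161, 0, 552]) cube([92, 1388, 46]);
translate([0, 43, 0]) rotate([0, atan2(161, 552), 0]) cube([36, 50, 575]);
translate([414, 43, 0]) mirror([1, 0, 0]) rotate([0, atan2(161, 552), 0]) cube([36, 50, 575]);
translate([0, 1295, 0]) rotate([0, atan2(161, 552), 0]) cube([36, 50, 575]);
translate([414, 1295, 0]) mirror([1, 0, 0]) rotate([0, atan2(161, 552), 0]) cube([36, 50, 575]);


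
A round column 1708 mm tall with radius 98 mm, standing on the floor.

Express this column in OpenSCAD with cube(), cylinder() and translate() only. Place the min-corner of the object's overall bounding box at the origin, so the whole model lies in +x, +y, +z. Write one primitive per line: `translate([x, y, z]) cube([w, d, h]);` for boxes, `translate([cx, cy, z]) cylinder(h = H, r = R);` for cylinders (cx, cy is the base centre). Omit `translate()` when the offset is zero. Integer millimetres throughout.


translate([98, 98, 0]) cylinder(h = 1708, r = 98);


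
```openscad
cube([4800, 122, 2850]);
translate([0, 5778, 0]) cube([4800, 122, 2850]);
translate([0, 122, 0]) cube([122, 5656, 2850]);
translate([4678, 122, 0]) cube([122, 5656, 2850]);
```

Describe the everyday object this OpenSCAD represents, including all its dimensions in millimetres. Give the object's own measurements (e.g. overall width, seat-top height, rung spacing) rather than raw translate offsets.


The wall frame of a small rectangular building: four walls, each 2850 mm tall and 122 mm thick, enclosing a footprint 4800 mm (x) by 5900 mm (y) outside-to-outside, with no floor or roof. The front and back walls (the −y and +y sides) span the full width; the two side walls fit between them.


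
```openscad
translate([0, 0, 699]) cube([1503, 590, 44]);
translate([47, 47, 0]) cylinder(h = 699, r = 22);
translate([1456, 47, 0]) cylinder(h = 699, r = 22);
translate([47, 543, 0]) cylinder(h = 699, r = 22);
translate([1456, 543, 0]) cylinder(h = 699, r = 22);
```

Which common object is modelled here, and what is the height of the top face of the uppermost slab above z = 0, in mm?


A table. The table height is 743 mm.

A 1503×590×44 slab sits at z = 699 on four Ø44 mm round legs — a table. The top surface is at 699 + 44 = 743 mm.


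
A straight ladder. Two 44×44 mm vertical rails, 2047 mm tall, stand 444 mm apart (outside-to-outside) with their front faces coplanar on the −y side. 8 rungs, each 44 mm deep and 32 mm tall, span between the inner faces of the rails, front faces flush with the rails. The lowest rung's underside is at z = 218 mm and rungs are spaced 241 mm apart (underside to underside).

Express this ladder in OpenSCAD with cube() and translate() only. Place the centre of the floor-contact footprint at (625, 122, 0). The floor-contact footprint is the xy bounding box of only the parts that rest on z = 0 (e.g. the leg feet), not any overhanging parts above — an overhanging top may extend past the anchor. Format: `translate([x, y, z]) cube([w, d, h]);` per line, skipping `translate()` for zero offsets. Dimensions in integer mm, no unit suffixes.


translate([403, 100, 0]) cube([44, 44, 2047]);
translate([803, 100, 0]) cube([44, 44, 2047]);
translate([447, 100, 218]) cube([356, 44, 32]);
translate([447, 100, 459]) cube([356, 44, 32]);
translate([447, 100, 700]) cube([356, 44, 32]);
translate([447, 100, 941]) cube([356, 44, 32]);
translate([447, 100, 1182]) cube([356, 44, 32]);
translate([447, 100, 1423]) cube([356, 44, 32]);
translate([447, 100, 1664]) cube([356, 44, 32]);
translate([447, 100, 1905]) cube([356, 44, 32]);


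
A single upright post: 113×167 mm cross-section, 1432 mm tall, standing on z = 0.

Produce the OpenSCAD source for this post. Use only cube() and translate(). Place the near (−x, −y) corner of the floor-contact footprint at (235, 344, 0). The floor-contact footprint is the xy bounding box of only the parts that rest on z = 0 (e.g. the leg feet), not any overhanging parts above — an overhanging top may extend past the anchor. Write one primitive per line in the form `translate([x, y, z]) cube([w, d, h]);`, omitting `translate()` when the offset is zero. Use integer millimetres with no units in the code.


translate([235, 344, 0]) cube([113, 167, 1432]);


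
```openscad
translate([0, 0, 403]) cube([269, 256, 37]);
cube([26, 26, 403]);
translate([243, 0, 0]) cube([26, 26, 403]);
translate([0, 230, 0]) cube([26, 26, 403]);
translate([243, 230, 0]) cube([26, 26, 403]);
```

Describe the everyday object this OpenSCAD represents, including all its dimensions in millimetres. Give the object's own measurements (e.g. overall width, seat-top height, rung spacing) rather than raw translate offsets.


A four-legged stool. The seat is a 269×256×37 mm slab whose top surface is at z = 440 mm; four square legs, each 26×26 mm in cross-section, run from the floor (z = 0) to the underside of the seat, each flush with a corner of the seat.


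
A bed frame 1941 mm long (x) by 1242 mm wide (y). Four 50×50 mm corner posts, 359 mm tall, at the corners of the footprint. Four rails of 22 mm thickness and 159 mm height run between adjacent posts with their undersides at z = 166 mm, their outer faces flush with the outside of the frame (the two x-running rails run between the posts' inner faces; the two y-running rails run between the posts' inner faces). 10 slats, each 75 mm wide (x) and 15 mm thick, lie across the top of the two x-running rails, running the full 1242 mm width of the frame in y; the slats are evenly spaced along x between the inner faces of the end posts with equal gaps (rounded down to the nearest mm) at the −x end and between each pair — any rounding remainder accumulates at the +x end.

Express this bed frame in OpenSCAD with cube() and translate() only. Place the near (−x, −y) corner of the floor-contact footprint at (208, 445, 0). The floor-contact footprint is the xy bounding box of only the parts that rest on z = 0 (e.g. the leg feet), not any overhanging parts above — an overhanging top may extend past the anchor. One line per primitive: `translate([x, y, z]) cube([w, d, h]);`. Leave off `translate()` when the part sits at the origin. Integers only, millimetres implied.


translate([208, 445, 0]) cube([50, 50, 359]);
translate([208, 1637, 0]) cube([50, 50, 359]);
translate([2099, 445, 0]) cube([50, 50, 359]);
translate([2099, 1637, 0]) cube([50, 50, 359]);
translate([258, 445, 166]) cube([1841, 22, 159]);
translate([258, 1665, 166]) cube([1841, 22, 159]);
translate([208, 495, 166]) cube([22, 1142, 159]);
translate([2127, 495, 166]) cube([22, 1142, 159]);
translate([357, 445, 325]) cube([75, 1242, 15]);
translate([531, 445, 325]) cube([75, 1242, 15]);
translate([705, 445, 325]) cube([75, 1242, 15]);
translate([879, 445, 325]) cube([75, 1242, 15]);
translate([1053, 445, 325]) cube([75, 1242, 15]);
translate([1227, 445, 325]) cube([75, 1242, 15]);
translate([1401, 445, 325]) cube([75, 1242, 15]);
translate([1575, 445, 325]) cube([75, 1242, 15]);
translate([1749, 445, 325]) cube([75, 1242, 15]);
translate([1923, 445, 325]) cube([75, 1242, 15]);


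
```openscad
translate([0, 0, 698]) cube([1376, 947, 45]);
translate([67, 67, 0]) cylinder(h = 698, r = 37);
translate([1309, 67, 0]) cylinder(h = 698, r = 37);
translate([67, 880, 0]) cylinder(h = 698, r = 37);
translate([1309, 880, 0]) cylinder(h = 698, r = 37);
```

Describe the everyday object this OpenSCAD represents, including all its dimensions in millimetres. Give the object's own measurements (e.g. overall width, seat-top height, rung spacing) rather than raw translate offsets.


A table: top 1376 mm (x) × 947 mm (y), 45 mm thick, upper face at z = 743 mm, on four round legs of 74 mm diameter, each leg's bounding box inset 30 mm from the nearest pair of top edges from z = 0 to the bottom of the top.


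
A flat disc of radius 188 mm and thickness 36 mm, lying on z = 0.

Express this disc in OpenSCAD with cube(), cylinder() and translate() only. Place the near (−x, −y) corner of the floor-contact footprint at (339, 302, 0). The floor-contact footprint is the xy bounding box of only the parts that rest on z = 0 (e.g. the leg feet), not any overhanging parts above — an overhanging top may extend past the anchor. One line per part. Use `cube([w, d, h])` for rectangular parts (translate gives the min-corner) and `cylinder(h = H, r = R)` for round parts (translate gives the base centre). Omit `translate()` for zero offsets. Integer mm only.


translate([527, 490, 0]) cylinder(h = 36, r = 188);


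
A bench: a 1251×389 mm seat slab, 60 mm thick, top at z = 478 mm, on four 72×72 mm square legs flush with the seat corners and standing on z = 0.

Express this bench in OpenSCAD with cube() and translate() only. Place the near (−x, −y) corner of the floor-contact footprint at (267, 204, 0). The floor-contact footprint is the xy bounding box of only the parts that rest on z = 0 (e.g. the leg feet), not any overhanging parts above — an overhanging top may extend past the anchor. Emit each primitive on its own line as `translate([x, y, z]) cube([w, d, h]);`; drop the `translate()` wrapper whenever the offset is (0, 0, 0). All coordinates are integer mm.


translate([267, 204, 418]) cube([1251, 389, 60]);
translate([267, 204, 0]) cube([72, 72, 418]);
translate([267, 521, 0]) cube([72, 72, 418]);
translate([1446, 204, 0]) cube([72, 72, 418]);
translate([1446, 521, 0]) cube([72, 72, 418]);


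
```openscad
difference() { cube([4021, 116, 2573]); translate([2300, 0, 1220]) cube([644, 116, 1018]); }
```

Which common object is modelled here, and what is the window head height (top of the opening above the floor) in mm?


A wall with a window opening. The window head height is 2238 mm.

A wall with a rectangular opening subtracted — a window. Sill at z = 1220, opening 1018 mm tall, so the head is at 1220 + 1018 = 2238 mm.


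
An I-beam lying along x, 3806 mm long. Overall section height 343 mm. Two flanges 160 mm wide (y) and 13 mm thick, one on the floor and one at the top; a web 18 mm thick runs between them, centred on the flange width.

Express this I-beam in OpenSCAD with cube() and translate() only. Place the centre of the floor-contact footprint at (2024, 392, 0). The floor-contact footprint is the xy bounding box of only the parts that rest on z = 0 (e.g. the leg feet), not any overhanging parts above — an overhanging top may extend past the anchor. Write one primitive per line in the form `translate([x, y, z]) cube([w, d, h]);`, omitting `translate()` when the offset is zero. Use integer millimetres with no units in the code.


translate([121, 312, 0]) cube([3806, 160, 13]);
translate([121, 383, 13]) cube([3806, 18, 317]);
translate([121, 312, 330]) cube([3806, 160, 13]);


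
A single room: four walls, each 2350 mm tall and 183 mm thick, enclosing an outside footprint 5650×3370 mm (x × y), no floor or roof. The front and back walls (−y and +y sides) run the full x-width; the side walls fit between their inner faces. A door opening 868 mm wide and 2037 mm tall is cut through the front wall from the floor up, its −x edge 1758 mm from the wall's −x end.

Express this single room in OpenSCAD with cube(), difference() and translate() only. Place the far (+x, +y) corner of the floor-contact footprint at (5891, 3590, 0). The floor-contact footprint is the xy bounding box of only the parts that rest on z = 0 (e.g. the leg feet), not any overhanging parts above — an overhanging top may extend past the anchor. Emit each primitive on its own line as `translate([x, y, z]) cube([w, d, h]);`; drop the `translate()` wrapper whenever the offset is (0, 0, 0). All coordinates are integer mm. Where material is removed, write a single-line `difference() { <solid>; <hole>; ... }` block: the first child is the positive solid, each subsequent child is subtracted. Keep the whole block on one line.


difference() { translate([241, 220, 0]) cube([5650, 183, 2350]); translate([1999, 220, 0]) cube([868, 183, 2037]); }
translate([241, 3407, 0]) cube([5650, 183, 2350]);
translate([241, 403, 0]) cube([183, 3004, 2350]);
translate([5708, 403, 0]) cube([183, 3004, 2350]);


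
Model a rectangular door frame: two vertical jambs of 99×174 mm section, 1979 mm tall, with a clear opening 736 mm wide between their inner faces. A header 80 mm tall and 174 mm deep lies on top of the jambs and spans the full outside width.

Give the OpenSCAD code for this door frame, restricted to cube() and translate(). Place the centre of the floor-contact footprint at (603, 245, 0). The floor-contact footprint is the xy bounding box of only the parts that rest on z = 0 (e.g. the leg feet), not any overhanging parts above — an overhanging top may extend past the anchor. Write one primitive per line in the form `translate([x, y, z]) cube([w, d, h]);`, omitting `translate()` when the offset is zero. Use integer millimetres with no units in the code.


translate([136, 158, 0]) cube([99, 174, 1979]);
translate([971, 158, 0]) cube([99, 174, 1979]);
translate([136, 158, 1979]) cube([934, 174, 80]);


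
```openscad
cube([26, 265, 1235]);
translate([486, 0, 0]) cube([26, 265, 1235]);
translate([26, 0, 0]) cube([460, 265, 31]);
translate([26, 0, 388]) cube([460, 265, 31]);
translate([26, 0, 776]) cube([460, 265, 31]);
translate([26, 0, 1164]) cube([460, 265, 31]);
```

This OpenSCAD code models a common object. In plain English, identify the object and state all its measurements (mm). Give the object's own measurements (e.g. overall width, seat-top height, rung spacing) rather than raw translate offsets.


An open bookshelf. Two side panels, each 26 mm thick, 265 mm deep and 1235 mm tall, stand 512 mm apart (outside-to-outside). Between them sit 4 shelves, each 31 mm thick and 265 mm deep, spanning the full gap between the sides. The bottom shelf rests on the floor (its underside at z = 0) and the clear gap between one shelf's top and the next shelf's underside is 357 mm.


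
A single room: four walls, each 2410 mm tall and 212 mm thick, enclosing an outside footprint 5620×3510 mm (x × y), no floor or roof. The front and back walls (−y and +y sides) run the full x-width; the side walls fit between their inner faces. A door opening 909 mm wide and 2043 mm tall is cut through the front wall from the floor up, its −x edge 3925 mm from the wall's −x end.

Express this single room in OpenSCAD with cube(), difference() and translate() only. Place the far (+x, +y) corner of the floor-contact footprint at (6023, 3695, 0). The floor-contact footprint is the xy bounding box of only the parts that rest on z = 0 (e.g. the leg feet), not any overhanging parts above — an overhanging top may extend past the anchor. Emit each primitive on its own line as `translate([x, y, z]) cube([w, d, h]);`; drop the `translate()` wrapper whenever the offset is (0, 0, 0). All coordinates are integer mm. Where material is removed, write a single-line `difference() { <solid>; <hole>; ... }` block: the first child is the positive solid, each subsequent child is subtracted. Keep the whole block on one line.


difference() { translate([403, 185, 0]) cube([5620, 212, 2410]); translate([4328, 185, 0]) cube([909, 212, 2043]); }
translate([403, 3483, 0]) cube([5620, 212, 2410]);
translate([403, 397, 0]) cube([212, 3086, 2410]);
translate([5811, 397, 0]) cube([212, 3086, 2410]);


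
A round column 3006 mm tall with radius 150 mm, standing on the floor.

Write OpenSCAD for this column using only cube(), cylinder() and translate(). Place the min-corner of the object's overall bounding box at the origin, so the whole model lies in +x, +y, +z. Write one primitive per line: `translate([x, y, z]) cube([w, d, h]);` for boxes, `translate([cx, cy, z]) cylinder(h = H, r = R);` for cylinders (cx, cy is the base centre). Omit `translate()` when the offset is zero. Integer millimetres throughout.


translate([150, 150, 0]) cylinder(h = 3006, r = 150);


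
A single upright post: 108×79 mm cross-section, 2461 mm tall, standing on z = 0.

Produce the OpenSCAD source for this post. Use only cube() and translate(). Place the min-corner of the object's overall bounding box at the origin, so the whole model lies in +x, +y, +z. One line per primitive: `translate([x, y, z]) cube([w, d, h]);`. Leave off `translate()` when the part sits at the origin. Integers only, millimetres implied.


cube([108, 79, 2461]);


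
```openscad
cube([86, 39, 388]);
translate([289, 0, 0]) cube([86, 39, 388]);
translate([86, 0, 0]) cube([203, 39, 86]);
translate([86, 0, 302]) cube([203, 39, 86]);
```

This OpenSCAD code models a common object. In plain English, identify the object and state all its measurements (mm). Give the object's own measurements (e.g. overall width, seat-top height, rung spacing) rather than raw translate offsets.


A rectangular picture frame lying in the x–z plane (depth along y). The opening is 203 mm wide (x) by 216 mm tall (z), surrounded by a border 86 mm wide on all four sides. The frame is 39 mm deep and is made of two full-height vertical stiles with two horizontal rails fitted between them.


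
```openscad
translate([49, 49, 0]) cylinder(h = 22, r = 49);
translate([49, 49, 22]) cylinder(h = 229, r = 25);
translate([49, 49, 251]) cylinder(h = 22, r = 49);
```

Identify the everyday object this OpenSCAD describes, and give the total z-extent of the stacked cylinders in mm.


A spool. The overall height is 273 mm.

Three coaxial cylinders, large–small–large — a spool. Two 22 mm flanges and a 229 mm core give 22 + 229 + 22 = 273 mm.


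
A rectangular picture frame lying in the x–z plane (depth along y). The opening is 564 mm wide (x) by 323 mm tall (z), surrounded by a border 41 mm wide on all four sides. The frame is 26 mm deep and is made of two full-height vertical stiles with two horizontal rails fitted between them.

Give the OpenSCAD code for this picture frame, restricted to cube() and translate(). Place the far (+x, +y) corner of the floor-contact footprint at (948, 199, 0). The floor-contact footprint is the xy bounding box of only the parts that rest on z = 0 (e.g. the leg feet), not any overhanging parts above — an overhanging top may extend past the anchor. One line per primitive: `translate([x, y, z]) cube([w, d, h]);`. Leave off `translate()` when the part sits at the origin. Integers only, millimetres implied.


translate([302, 173, 0]) cube([41, 26, 405]);
translate([907, 173, 0]) cube([41, 26, 405]);
translate([343, 173, 0]) cube([564, 26, 41]);
translate([343, 173, 364]) cube([564, 26, 41]);


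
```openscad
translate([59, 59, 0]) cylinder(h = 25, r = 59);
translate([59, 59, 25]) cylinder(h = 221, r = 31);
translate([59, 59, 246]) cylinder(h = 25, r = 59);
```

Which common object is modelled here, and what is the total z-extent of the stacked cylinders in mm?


A spool. The overall height is 271 mm.

Three coaxial cylinders, large–small–large — a spool. Two 25 mm flanges and a 221 mm core give 25 + 221 + 25 = 271 mm.


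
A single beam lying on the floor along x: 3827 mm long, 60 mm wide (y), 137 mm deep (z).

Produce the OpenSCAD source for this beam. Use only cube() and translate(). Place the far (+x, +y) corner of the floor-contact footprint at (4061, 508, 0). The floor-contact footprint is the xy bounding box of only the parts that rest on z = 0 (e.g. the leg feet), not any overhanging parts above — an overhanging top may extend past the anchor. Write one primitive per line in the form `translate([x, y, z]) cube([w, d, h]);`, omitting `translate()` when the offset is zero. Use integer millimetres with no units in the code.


translate([234, 448, 0]) cube([3827, 60, 137]);


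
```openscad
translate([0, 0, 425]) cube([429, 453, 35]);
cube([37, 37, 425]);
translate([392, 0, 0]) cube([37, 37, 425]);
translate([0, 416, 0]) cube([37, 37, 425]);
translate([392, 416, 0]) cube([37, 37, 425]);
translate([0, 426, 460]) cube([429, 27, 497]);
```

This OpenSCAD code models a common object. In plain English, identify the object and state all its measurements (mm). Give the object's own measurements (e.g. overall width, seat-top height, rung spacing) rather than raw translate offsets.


A chair. The seat is a 429×453×35 mm slab with its top at z = 460 mm, on four 37×37 mm corner legs (flush with the seat edges, standing on z = 0). A flat backrest 27 mm thick, 497 mm tall, spans the full seat width and rises from the seat top along its +y edge, rear face flush with the rear of the seat.


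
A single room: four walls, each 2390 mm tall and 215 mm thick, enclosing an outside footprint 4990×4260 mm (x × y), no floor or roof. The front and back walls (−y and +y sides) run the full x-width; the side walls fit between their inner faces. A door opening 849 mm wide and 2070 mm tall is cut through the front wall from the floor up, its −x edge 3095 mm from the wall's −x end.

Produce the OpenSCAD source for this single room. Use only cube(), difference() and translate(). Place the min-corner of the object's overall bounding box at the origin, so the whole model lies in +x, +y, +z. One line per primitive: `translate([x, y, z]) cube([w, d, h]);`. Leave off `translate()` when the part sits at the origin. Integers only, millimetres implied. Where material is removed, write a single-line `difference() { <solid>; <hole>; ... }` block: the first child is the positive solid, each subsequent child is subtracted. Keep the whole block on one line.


difference() { cube([4990, 215, 2390]); translate([3095, 0, 0]) cube([849, 215, 2070]); }
translate([0, 4045, 0]) cube([4990, 215, 2390]);
translate([0, 215, 0]) cube([215, 3830, 2390]);
translate([4775, 215, 0]) cube([215, 3830, 2390]);


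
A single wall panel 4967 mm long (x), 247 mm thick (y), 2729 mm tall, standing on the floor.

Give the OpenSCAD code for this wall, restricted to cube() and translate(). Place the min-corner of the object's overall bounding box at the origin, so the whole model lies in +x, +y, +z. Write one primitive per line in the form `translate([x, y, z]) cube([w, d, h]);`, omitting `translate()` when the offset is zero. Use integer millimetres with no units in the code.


cube([4967, 247, 2729]);


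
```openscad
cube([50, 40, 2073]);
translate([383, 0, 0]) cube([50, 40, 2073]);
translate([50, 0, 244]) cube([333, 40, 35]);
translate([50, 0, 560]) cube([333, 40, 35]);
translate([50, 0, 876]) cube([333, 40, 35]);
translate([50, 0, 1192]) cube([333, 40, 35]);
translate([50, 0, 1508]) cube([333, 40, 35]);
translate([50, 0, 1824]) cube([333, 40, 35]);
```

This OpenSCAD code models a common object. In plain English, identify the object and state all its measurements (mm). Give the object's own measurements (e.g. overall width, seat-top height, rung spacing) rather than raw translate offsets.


A straight ladder. Two 50×40 mm vertical rails, 2073 mm tall, stand 433 mm apart (outside-to-outside) with their front faces coplanar on the −y side. 6 rungs, each 40 mm deep and 35 mm tall, span between the inner faces of the rails, front faces flush with the rails. The lowest rung's underside is at z = 244 mm and rungs are spaced 316 mm apart (underside to underside).


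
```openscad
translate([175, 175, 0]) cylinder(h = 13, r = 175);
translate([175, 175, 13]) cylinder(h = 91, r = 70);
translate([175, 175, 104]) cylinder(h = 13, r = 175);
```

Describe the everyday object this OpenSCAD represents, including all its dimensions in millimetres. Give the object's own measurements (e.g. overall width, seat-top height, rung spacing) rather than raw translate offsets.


A spool: two coaxial disc flanges of radius 175 mm and thickness 13 mm, joined by a core cylinder of radius 70 mm and height 91 mm. The lower flange rests on z = 0 and the three cylinders share a vertical axis.


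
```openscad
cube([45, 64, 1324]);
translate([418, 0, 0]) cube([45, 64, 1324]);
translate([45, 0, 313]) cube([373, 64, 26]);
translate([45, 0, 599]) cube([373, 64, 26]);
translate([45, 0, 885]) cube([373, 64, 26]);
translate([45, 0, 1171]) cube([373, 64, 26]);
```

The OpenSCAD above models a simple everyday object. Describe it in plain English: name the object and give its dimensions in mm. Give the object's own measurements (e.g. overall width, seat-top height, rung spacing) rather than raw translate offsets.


A straight ladder. Two 45×64 mm vertical rails, 1324 mm tall, stand 463 mm apart (outside-to-outside) with their front faces coplanar on the −y side. 4 rungs, each 64 mm deep and 26 mm tall, span between the inner faces of the rails, front faces flush with the rails. The lowest rung's underside is at z = 313 mm and rungs are spaced 286 mm apart (underside to underside).


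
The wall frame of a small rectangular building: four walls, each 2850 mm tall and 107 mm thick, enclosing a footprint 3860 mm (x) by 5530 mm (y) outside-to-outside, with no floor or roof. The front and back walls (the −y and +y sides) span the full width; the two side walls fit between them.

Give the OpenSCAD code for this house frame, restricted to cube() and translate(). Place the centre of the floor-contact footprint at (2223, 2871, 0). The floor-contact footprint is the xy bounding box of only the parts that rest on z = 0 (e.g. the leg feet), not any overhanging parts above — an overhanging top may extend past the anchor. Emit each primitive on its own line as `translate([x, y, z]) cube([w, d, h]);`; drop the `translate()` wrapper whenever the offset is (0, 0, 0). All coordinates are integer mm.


translate([293, 106, 0]) cube([3860, 107, 2850]);
translate([293, 5529, 0]) cube([3860, 107, 2850]);
translate([293, 213, 0]) cube([107, 5316, 2850]);
translate([4046, 213, 0]) cube([107, 5316, 2850]);


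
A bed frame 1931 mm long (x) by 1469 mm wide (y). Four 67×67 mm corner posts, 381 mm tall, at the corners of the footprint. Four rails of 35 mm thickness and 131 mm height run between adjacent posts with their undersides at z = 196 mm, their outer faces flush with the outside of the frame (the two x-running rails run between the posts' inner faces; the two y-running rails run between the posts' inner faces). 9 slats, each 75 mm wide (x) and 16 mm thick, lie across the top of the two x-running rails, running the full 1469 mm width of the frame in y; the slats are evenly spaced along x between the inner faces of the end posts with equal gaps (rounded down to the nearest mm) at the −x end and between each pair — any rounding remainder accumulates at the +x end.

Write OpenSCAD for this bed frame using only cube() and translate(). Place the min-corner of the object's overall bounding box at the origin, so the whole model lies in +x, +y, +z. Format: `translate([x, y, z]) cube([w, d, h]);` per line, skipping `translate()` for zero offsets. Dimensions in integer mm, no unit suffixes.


cube([67, 67, 381]);
translate([0, 1402, 0]) cube([67, 67, 381]);
translate([1864, 0, 0]) cube([67, 67, 381]);
translate([1864, 1402, 0]) cube([67, 67, 381]);
translate([67, 0, 196]) cube([1797, 35, 131]);
translate([67, 1434, 196]) cube([1797, 35, 131]);
translate([0, 67, 196]) cube([35, 1335, 131]);
translate([1896, 67, 196]) cube([35, 1335, 131]);
translate([179, 0, 327]) cube([75, 1469, 16]);
translate([366, 0, 327]) cube([75, 1469, 16]);
translate([553, 0, 327]) cube([75, 1469, 16]);
translate([740, 0, 327]) cube([75, 1469, 16]);
translate([927, 0, 327]) cube([75, 1469, 16]);
translate([1114, 0, 327]) cube([75, 1469, 16]);
translate([1301, 0, 327]) cube([75, 1469, 16]);
translate([1488, 0, 327]) cube([75, 1469, 16]);
translate([1675, 0, 327]) cube([75, 1469, 16]);


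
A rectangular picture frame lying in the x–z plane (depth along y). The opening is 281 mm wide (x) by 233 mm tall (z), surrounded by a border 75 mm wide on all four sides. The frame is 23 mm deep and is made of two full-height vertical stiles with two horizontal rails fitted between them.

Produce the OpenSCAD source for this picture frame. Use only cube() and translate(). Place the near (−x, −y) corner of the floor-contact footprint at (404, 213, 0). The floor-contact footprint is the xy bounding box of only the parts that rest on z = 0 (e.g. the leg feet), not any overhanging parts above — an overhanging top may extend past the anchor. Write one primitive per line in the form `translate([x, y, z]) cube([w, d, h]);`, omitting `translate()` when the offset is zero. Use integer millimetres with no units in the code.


translate([404, 213, 0]) cube([75, 23, 383]);
translate([760, 213, 0]) cube([75, 23, 383]);
translate([479, 213, 0]) cube([281, 23, 75]);
translate([479, 213, 308]) cube([281, 23, 75]);


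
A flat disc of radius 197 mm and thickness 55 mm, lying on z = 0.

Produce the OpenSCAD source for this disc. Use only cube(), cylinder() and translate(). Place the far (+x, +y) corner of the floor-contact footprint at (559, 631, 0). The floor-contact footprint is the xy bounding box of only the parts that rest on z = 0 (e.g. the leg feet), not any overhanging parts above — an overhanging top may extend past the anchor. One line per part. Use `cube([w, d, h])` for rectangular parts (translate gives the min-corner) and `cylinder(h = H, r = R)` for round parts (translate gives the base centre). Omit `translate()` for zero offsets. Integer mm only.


translate([362, 434, 0]) cylinder(h = 55, r = 197);


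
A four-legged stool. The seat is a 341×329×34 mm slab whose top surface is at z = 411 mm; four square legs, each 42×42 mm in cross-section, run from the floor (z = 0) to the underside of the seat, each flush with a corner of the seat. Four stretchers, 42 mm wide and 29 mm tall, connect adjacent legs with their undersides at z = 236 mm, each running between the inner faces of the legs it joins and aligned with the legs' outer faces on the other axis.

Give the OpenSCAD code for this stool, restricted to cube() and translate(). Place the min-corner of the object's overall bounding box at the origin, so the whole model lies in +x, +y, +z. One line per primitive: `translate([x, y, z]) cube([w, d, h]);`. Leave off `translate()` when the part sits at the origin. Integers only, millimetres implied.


translate([0, 0, 377]) cube([341, 329, 34]);
cube([42, 42, 377]);
translate([299, 0, 0]) cube([42, 42, 377]);
translate([0, 287, 0]) cube([42, 42, 377]);
translate([299, 287, 0]) cube([42, 42, 377]);
translate([42, 0, 236]) cube([257, 42, 29]);
translate([42, 287, 236]) cube([257, 42, 29]);
translate([0, 42, 236]) cube([42, 245, 29]);
translate([299, 42, 236]) cube([42, 245, 29]);


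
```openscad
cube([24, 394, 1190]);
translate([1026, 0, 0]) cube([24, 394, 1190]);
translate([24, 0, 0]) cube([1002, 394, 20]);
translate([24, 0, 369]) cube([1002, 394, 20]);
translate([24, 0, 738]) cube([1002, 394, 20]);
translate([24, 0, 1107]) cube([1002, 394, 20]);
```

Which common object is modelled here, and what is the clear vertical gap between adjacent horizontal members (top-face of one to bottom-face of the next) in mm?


A bookshelf. The clear shelf gap is 349 mm.

Two tall side panels with 4 horizontal boards between them — a bookshelf. The first two shelf undersides are at z = 0 and z = 369; with shelf thickness 20, the clear gap is 369 − 0 − 20 = 349 mm.


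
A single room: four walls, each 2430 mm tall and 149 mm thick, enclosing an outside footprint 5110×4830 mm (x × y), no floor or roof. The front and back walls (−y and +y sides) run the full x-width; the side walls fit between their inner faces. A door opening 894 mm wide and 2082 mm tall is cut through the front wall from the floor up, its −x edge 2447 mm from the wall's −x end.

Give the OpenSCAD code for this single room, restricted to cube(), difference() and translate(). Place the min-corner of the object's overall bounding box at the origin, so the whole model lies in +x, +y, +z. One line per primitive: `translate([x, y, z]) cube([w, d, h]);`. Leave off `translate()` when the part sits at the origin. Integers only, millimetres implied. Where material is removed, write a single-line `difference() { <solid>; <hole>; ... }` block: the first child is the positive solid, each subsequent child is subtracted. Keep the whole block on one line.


difference() { cube([5110, 149, 2430]); translate([2447, 0, 0]) cube([894, 149, 2082]); }
translate([0, 4681, 0]) cube([5110, 149, 2430]);
translate([0, 149, 0]) cube([149, 4532, 2430]);
translate([4961, 149, 0]) cube([149, 4532, 2430]);


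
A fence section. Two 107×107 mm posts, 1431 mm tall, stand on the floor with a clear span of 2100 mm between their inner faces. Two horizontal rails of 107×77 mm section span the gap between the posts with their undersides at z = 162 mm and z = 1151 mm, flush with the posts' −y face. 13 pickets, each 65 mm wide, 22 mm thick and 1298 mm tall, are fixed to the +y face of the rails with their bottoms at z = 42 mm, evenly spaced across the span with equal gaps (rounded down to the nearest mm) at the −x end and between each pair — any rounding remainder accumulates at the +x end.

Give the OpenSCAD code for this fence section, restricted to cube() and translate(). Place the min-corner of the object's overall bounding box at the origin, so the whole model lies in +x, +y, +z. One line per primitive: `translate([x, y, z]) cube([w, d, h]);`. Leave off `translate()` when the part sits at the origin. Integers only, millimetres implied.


cube([107, 107, 1431]);
translate([2207, 0, 0]) cube([107, 107, 1431]);
translate([107, 0, 162]) cube([2100, 107, 77]);
translate([107, 0, 1151]) cube([2100, 107, 77]);
translate([196, 107, 42]) cube([65, 22, 1298]);
translate([350, 107, 42]) cube([65, 22, 1298]);
translate([504, 107, 42]) cube([65, 22, 1298]);
translate([658, 107, 42]) cube([65, 22, 1298]);
translate([812, 107, 42]) cube([65, 22, 1298]);
translate([966, 107, 42]) cube([65, 22, 1298]);
translate([1120, 107, 42]) cube([65, 22, 1298]);
translate([1274, 107, 42]) cube([65, 22, 1298]);
translate([1428, 107, 42]) cube([65, 22, 1298]);
translate([1582, 107, 42]) cube([65, 22, 1298]);
translate([1736, 107, 42]) cube([65, 22, 1298]);
translate([1890, 107, 42]) cube([65, 22, 1298]);
translate([2044, 107, 42]) cube([65, 22, 1298]);


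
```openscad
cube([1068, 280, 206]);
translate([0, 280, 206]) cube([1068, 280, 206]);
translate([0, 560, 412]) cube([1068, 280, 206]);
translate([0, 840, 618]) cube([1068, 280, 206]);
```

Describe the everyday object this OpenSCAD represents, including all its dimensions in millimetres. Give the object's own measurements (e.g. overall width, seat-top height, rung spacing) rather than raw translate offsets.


A straight staircase of 4 solid steps. Each step is 1068 mm wide (x), 280 mm deep (y, the going) and 206 mm tall (the rise). The first step rests on the floor; each subsequent step sits one going further in +y and one rise higher in +z, directly behind and above the previous step with no overlap.


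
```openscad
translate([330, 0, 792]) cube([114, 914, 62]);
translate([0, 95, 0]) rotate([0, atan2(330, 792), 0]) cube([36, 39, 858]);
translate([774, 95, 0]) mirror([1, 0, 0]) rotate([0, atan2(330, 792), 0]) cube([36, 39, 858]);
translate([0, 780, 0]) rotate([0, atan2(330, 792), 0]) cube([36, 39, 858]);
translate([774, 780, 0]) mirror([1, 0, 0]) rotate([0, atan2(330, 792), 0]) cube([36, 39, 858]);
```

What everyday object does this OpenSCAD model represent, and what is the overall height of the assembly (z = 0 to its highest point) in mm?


A sawhorse. The overall height is 854 mm.

A beam across two mirrored pairs of raked legs — a sawhorse. The beam's underside is at z = 792 (matching the legs' vertical rise in atan2(330, 792)) and the beam is 62 mm tall, so its top is at 792 + 62 = 854 mm. The raked legs top out at the beam's underside, so that is the highest point.


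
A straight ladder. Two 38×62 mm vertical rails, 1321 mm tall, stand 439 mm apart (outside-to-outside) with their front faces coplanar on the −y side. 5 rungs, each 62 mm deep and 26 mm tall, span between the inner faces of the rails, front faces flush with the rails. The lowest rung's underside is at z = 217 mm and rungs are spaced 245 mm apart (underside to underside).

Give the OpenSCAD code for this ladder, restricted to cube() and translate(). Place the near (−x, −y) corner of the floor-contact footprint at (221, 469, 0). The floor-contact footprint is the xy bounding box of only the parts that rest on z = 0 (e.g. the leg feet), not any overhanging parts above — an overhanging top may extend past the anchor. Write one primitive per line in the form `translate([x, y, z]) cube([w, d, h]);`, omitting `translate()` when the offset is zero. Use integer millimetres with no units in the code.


translate([221, 469, 0]) cube([38, 62, 1321]);
translate([622, 469, 0]) cube([38, 62, 1321]);
translate([259, 469, 217]) cube([363, 62, 26]);
translate([259, 469, 462]) cube([363, 62, 26]);
translate([259, 469, 707]) cube([363, 62, 26]);
translate([259, 469, 952]) cube([363, 62, 26]);
translate([259, 469, 1197]) cube([363, 62, 26]);


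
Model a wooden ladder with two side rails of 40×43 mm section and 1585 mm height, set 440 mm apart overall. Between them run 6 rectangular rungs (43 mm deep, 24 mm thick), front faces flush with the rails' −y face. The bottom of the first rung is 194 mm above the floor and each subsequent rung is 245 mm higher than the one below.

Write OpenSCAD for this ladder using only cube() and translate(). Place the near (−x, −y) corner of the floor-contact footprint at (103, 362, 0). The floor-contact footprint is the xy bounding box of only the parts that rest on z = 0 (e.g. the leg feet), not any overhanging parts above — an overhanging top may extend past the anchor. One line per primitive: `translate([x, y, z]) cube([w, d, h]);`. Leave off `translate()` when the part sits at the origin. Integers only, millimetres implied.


// rung span = 440 - 2*40 = 360
// rung[k] z = 194 + k*245
translate([103, 362, 0]) cube([40, 43, 1585]);
translate([503, 362, 0]) cube([40, 43, 1585]);
translate([143, 362, 194]) cube([360, 43, 24]);
translate([143, 362, 439]) cube([360, 43, 24]);
translate([143, 362, 684]) cube([360, 43, 24]);
translate([143, 362, 929]) cube([360, 43, 24]);
translate([143, 362, 1174]) cube([360, 43, 24]);
translate([143, 362, 1419]) cube([360, 43, 24]);


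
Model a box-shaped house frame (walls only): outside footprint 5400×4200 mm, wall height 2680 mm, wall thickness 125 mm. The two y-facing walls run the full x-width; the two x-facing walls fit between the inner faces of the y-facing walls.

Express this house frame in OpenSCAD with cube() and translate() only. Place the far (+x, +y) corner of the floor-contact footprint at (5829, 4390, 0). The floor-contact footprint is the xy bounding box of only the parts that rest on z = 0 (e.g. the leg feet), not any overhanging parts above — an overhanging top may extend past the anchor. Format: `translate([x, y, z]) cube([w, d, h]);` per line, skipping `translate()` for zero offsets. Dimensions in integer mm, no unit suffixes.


translate([429, 190, 0]) cube([5400, 125, 2680]);
translate([429, 4265, 0]) cube([5400, 125, 2680]);
translate([429, 315, 0]) cube([125, 3950, 2680]);
translate([5704, 315, 0]) cube([125, 3950, 2680]);
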